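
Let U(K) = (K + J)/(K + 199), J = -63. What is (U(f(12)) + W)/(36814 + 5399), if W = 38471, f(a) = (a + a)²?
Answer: 29815538/32715075 ≈ 0.91137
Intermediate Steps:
f(a) = 4*a² (f(a) = (2*a)² = 4*a²)
U(K) = (-63 + K)/(199 + K) (U(K) = (K - 63)/(K + 199) = (-63 + K)/(199 + K))
(U(f(12)) + W)/(36814 + 5399) = ((-63 + 4*12²)/(199 + 4*12²) + 38471)/(36814 + 5399) = ((-63 + 4*144)/(199 + 4*144) + 38471)/42213 = ((-63 + 576)/(199 + 576) + 38471)*(1/42213) = (513/775 + 38471)*(1/42213) = (29815538/775)*(1/42213) = 29815538/32715075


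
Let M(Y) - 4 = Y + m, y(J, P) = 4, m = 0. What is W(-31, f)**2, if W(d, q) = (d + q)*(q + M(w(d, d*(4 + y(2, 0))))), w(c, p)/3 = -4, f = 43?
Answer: 176400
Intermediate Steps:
w(c, p) = -12 (w(c, p) = 3*(-4) = -12)
M(Y) = 4 + Y (M(Y) = 4 + (Y + 0) = 4 + Y)
W(d, q) = (-8 + q)*(d + q) (W(d, q) = (d + q)*(q + (4 - 12)) = (d + q)*(q - 8) = (d + q)*(-8 + q) = (-8 + q)*(d + q))
W(-31, f)**2 = (43**2 - 8*(-31) - 8*43 - 31*43)**2 = (1849 + 248 - 344 - 1333)**2 = 420**2 = 176400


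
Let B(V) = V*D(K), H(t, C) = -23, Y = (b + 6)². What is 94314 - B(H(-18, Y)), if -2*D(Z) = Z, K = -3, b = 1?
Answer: 188697/2 ≈ 94349.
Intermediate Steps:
Y = 49 (Y = (1 + 6)² = 7² = 49)
D(Z) = -Z/2
B(V) = 3*V/2 (B(V) = V*(-½*(-3)) = V*(3/2) = 3*V/2)
94314 - B(H(-18, Y)) = 94314 - 3*(-23)/2 = 94314 - 1*(-69/2) = 94314 + 69/2 = 188697/2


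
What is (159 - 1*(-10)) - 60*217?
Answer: -12851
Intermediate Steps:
(159 - 1*(-10)) - 60*217 = (159 + 10) - 13020 = 169 - 13020 = -12851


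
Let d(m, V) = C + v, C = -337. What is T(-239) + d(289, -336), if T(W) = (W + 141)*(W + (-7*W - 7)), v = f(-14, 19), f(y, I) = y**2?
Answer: -139987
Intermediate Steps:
v = 196 (v = (-14)**2 = 196)
d(m, V) = -141 (d(m, V) = -337 + 196 = -141)
T(W) = (-7 - 6*W)*(141 + W) (T(W) = (141 + W)*(W + (-7 - 7*W)) = (141 + W)*(-7 - 6*W) = (-7 - 6*W)*(141 + W))
T(-239) + d(289, -336) = (-987 - 853*(-239) - 6*(-239)**2) - 141 = (-987 + 203867 - 6*57121) - 141 = (-987 + 203867 - 342726) - 141 = -139846 - 141 = -139987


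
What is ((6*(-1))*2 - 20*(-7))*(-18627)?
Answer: -2384256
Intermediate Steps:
((6*(-1))*2 - 20*(-7))*(-18627) = (-6*2 + 140)*(-18627) = (-12 + 140)*(-18627) = 128*(-18627) = -2384256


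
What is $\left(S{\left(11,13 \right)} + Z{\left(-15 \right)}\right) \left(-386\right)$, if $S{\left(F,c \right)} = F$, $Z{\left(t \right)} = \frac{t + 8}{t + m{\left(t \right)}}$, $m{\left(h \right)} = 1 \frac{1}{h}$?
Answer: $- \frac{500063}{113} \approx -4425.3$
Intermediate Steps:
$m{\left(h \right)} = \frac{1}{h}$
$Z{\left(t \right)} = \frac{8 + t}{t + \frac{1}{t}}$ ($Z{\left(t \right)} = \frac{t + 8}{t + \frac{1}{t}} = \frac{8 + t}{t + \frac{1}{t}}$)
$\left(S{\left(11,13 \right)} + Z{\left(-15 \right)}\right) \left(-386\right) = \left(11 - \frac{15 \left(8 - 15\right)}{1 + \left(-15\right)^{2}}\right) \left(-386\right) = \left(11 - 15 \frac{1}{1 + 225} \left(-7\right)\right) \left(-386\right) = \left(11 - 15 \cdot \frac{1}{226} \left(-7\right)\right) \left(-386\right) = \left(11 - \frac{15}{226} \left(-7\right)\right) \left(-386\right) = \left(11 + \frac{105}{226}\right) \left(-386\right) = \frac{2591}{226} \left(-386\right) = - \frac{500063}{113}$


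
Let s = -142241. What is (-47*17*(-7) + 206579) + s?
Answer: 69931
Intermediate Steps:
(-47*17*(-7) + 206579) + s = (-47*17*(-7) + 206579) - 142241 = (-799*(-7) + 206579) - 142241 = (5593 + 206579) - 142241 = 212172 - 142241 = 69931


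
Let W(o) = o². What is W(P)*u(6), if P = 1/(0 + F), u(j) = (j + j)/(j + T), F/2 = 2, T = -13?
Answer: -3/28 ≈ -0.10714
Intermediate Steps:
F = 4 (F = 2*2 = 4)
u(j) = 2*j/(-13 + j) (u(j) = (j + j)/(j - 13) = (2*j)/(-13 + j) = 2*j/(-13 + j))
P = ¼ (P = 1/(0 + 4) = 1/4 = ¼ ≈ 0.25000)
W(P)*u(6) = (¼)²*(2*6/(-13 + 6)) = (2*6/(-7))/16 = (2*6*(-⅐))/16 = (1/16)*(-12/7) = -3/28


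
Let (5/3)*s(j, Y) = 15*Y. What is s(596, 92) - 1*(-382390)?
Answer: 383218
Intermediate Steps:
s(j, Y) = 9*Y (s(j, Y) = 3*(15*Y)/5 = 9*Y)
s(596, 92) - 1*(-382390) = 9*92 - 1*(-382390) = 828 + 382390 = 383218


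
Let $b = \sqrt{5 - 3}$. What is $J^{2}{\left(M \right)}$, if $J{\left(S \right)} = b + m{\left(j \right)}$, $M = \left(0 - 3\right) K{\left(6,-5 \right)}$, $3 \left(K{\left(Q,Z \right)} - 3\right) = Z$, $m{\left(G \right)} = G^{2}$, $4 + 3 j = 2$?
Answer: $\frac{178}{81} + \frac{8 \sqrt{2}}{9} \approx 3.4546$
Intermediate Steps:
$j = - \frac{2}{3}$ ($j = - \frac{4}{3} + \frac{1}{3} \cdot 2 = - \frac{4}{3} + \frac{2}{3} = - \frac{2}{3} \approx -0.66667$)
$b = \sqrt{2} \approx 1.4142$
$K{\left(Q,Z \right)} = 3 + \frac{Z}{3}$
$M = -4$ ($M = \left(0 - 3\right) \left(3 + \frac{1}{3} \left(-5\right)\right) = - 3 \left(3 - \frac{5}{3}\right) = \left(-3\right) \frac{4}{3} = -4$)
$J{\left(S \right)} = \frac{4}{9} + \sqrt{2}$ ($J{\left(S \right)} = \sqrt{2} + \left(- \frac{2}{3}\right)^{2} = \sqrt{2} + \frac{4}{9} = \frac{4}{9} + \sqrt{2}$)
$J^{2}{\left(M \right)} = \left(\frac{4}{9} + \sqrt{2}\right)^{2}$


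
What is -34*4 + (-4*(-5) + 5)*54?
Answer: 1214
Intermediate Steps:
-34*4 + (-4*(-5) + 5)*54 = -136 + (20 + 5)*54 = -136 + 25*54 = -136 + 1350 = 1214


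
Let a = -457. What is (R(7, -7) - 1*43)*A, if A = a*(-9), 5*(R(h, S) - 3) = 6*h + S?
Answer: -135729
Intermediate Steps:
R(h, S) = 3 + S/5 + 6*h/5 (R(h, S) = 3 + (6*h + S)/5 = 3 + (S + 6*h)/5 = 3 + (S/5 + 6*h/5) = 3 + S/5 + 6*h/5)
A = 4113 (A = -457*(-9) = 4113)
(R(7, -7) - 1*43)*A = ((3 + (1/5)*(-7) + (6/5)*7) - 1*43)*4113 = ((3 - 7/5 + 42/5) - 43)*4113 = (10 - 43)*4113 = -33*4113 = -135729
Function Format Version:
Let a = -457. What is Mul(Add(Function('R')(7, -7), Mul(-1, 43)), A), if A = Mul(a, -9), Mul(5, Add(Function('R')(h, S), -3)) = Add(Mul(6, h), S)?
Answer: -135729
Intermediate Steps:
Function('R')(h, S) = Add(3, Mul(Rational(1, 5), S), Mul(Rational(6, 5), h)) (Function('R')(h, S) = Add(3, Mul(Rational(1, 5), Add(Mul(6, h), S))) = Add(3, Mul(Rational(1, 5), Add(S, Mul(6, h)))) = Add(3, Add(Mul(Rational(1, 5), S), Mul(Rational(6, 5), h))) = Add(3, Mul(Rational(1, 5), S), Mul(Rational(6, 5), h)))
A = 4113 (A = Mul(-457, -9) = 4113)
Mul(Add(Function('R')(7, -7), Mul(-1, 43)), A) = Mul(Add(Add(3, Mul(Rational(1, 5), -7), Mul(Rational(6, 5), 7)), Mul(-1, 43)), 4113) = Mul(Add(Add(3, Rational(-7, 5), Rational(42, 5)), -43), 4113) = Mul(Add(10, -43), 4113) = Mul(-33, 4113) = -135729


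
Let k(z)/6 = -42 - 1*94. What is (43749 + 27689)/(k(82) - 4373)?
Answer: -71438/5189 ≈ -13.767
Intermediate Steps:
k(z) = -816 (k(z) = 6*(-42 - 1*94) = 6*(-42 - 94) = 6*(-136) = -816)
(43749 + 27689)/(k(82) - 4373) = (43749 + 27689)/(-816 - 4373) = 71438/(-5189) = 71438*(-1/5189) = -71438/5189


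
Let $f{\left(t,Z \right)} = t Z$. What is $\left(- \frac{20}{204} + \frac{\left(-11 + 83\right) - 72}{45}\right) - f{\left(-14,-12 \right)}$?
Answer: $- \frac{8573}{51} \approx -168.1$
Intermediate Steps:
$f{\left(t,Z \right)} = Z t$
$\left(- \frac{20}{204} + \frac{\left(-11 + 83\right) - 72}{45}\right) - f{\left(-14,-12 \right)} = \left(- \frac{20}{204} + \frac{\left(-11 + 83\right) - 72}{45}\right) - \left(-12\right) \left(-14\right) = \left(\left(-20\right) \frac{1}{204} + \left(72 - 72\right) \frac{1}{45}\right) - 168 = \left(- \frac{5}{51} + 0 \cdot \frac{1}{45}\right) - 168 = \left(- \frac{5}{51} + 0\right) - 168 = - \frac{5}{51} - 168 = - \frac{8573}{51}$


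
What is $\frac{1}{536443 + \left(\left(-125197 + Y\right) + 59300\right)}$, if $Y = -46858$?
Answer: $\frac{1}{423688} \approx 2.3602 \cdot 10^{-6}$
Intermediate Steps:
$\frac{1}{536443 + \left(\left(-125197 + Y\right) + 59300\right)} = \frac{1}{536443 + \left(\left(-125197 - 46858\right) + 59300\right)} = \frac{1}{536443 + \left(-172055 + 59300\right)} = \frac{1}{536443 - 112755} = \frac{1}{423688}$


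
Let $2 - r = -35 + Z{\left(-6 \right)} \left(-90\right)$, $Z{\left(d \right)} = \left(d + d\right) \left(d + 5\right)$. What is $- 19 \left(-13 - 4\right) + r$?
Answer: $1440$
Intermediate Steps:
$Z{\left(d \right)} = 2 d \left(5 + d\right)$
$r = 1117$ ($r = 2 - \left(-35 + 2 \left(-6\right) \left(5 - 6\right) \left(-90\right)\right) = 2 - \left(-35 + 2 \left(-6\right) \left(-1\right) \left(-90\right)\right) = 2 - \left(-35 + 12 \left(-90\right)\right) = 2 - \left(-35 - 1080\right) = 2 - -1115 = 2 + 1115 = 1117$)
$- 19 \left(-13 - 4\right) + r = - 19 \left(-13 - 4\right) + 1117 = \left(-19\right) \left(-17\right) + 1117 = 323 + 1117 = 1440$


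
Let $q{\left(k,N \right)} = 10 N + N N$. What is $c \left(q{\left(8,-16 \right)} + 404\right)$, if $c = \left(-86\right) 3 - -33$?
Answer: $-112500$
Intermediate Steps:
$q{\left(k,N \right)} = N^{2} + 10 N$ ($q{\left(k,N \right)} = 10 N + N^{2} = N^{2} + 10 N$)
$c = -225$ ($c = -258 + 33 = -225$)
$c \left(q{\left(8,-16 \right)} + 404\right) = - 225 \left(- 16 \left(10 - 16\right) + 404\right) = - 225 \left(\left(-16\right) \left(-6\right) + 404\right) = - 225 \left(96 + 404\right) = \left(-225\right) 500 = -112500$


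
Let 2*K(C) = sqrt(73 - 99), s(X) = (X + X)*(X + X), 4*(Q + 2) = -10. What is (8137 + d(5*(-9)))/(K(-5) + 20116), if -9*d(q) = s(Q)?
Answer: 327005696/809306925 - 8128*I*sqrt(26)/809306925 ≈ 0.40406 - 5.121e-5*I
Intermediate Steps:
Q = -9/2 (Q = -2 + (1/4)*(-10) = -2 - 5/2 = -9/2 ≈ -4.5000)
s(X) = 4*X**2 (s(X) = (2*X)*(2*X) = 4*X**2)
d(q) = -9 (d(q) = -4*(-9/2)**2/9 = -4*81/(9*4) = -1/9*81 = -9)
K(C) = I*sqrt(26)/2 (K(C) = sqrt(73 - 99)/2 = sqrt(-26)/2 = (I*sqrt(26))/2 = I*sqrt(26)/2)
(8137 + d(5*(-9)))/(K(-5) + 20116) = (8137 - 9)/(I*sqrt(26)/2 + 20116) = 8128/(20116 + I*sqrt(26)/2)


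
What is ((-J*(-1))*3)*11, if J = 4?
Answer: 132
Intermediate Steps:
((-J*(-1))*3)*11 = ((-1*4*(-1))*3)*11 = (-4*(-1)*3)*11 = (4*3)*11 = 12*11 = 132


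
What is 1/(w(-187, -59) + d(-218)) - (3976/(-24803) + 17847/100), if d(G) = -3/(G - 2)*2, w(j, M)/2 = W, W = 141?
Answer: -13720006953443/76946346900 ≈ -178.31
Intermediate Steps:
w(j, M) = 282 (w(j, M) = 2*141 = 282)
d(G) = -6/(-2 + G) (d(G) = -3/(-2 + G)*2 = -6/(-2 + G))
1/(w(-187, -59) + d(-218)) - (3976/(-24803) + 17847/100) = 1/(282 - 6/(-2 - 218)) - (3976/(-24803) + 17847/100) = 1/(282 - 6/(-220)) - (3976*(-1/24803) + 17847*(1/100)) = 1/(282 - 6*(-1/220)) - (-3976/24803 + 17847/100) = 1/(282 + 3/110) - 1*442261541/2480300 = 1/(31023/110) - 442261541/2480300 = 110/31023 - 442261541/2480300 = -13720006953443/76946346900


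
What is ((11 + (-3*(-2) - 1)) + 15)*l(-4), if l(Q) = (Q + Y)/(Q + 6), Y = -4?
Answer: -124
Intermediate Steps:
l(Q) = (-4 + Q)/(6 + Q) (l(Q) = (Q - 4)/(Q + 6) = (-4 + Q)/(6 + Q))
((11 + (-3*(-2) - 1)) + 15)*l(-4) = ((11 + (-3*(-2) - 1)) + 15)*((-4 - 4)/(6 - 4)) = ((11 + (6 - 1)) + 15)*(-8/2) = ((11 + 5) + 15)*((1/2)*(-8)) = (16 + 15)*(-4) = 31*(-4) = -124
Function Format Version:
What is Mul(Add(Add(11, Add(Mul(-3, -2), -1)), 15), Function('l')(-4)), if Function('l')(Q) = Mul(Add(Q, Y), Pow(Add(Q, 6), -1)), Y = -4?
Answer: -124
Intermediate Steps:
Function('l')(Q) = Mul(Pow(Add(6, Q), -1), Add(-4, Q)) (Function('l')(Q) = Mul(Add(Q, -4), Pow(Add(Q, 6), -1)) = Mul(Add(-4, Q), Pow(Add(6, Q), -1)) = Mul(Pow(Add(6, Q), -1), Add(-4, Q)))
Mul(Add(Add(11, Add(Mul(-3, -2), -1)), 15), Function('l')(-4)) = Mul(Add(Add(11, Add(Mul(-3, -2), -1)), 15), Mul(Pow(Add(6, -4), -1), Add(-4, -4))) = Mul(Add(Add(11, Add(6, -1)), 15), Mul(Pow(2, -1), -8)) = Mul(Add(Add(11, 5), 15), Mul(Rational(1, 2), -8)) = Mul(Add(16, 15), -4) = Mul(31, -4) = -124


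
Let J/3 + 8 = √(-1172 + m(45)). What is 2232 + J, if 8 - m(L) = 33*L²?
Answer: 2208 + 3*I*√67989 ≈ 2208.0 + 782.24*I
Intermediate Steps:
m(L) = 8 - 33*L²
J = -24 + 3*I*√67989 (J = -24 + 3*√(-1172 + (8 - 33*45²)) = -24 + 3*√(-1172 + (8 - 33*2025)) = -24 + 3*√(-1172 + (8 - 66825)) = -24 + 3*√(-1172 - 66817) = -24 + 3*√(-67989) = -24 + 3*(I*√67989) = -24 + 3*I*√67989 ≈ -24.0 + 782.24*I)
2232 + J = 2232 + (-24 + 3*I*√67989) = 2208 + 3*I*√67989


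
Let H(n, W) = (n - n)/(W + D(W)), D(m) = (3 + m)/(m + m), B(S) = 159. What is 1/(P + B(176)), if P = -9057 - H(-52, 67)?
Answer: -1/8898 ≈ -0.00011238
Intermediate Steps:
D(m) = (3 + m)/(2*m) (D(m) = (3 + m)/((2*m)) = (3 + m)*(1/(2*m)) = (3 + m)/(2*m))
H(n, W) = 0 (H(n, W) = (n - n)/(W + (3 + W)/(2*W)) = 0/(W + (3 + W)/(2*W)) = 0)
P = -9057 (P = -9057 - 1*0 = -9057 + 0 = -9057)
1/(P + B(176)) = 1/(-9057 + 159) = 1/(-8898) = -1/8898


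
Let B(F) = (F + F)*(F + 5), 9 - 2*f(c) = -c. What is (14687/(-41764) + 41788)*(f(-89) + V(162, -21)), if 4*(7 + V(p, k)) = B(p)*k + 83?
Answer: -37419247976145/3152 ≈ -1.1872e+10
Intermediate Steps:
f(c) = 9/2 + c/2 (f(c) = 9/2 - (-1)*c/2 = 9/2 + c/2)
B(F) = 2*F*(5 + F) (B(F) = (2*F)*(5 + F) = 2*F*(5 + F))
V(p, k) = 55/4 + k*p*(5 + p)/2 (V(p, k) = -7 + ((2*p*(5 + p))*k + 83)/4 = -7 + (2*k*p*(5 + p) + 83)/4 = -7 + (83 + 2*k*p*(5 + p))/4 = -7 + (83/4 + k*p*(5 + p)/2) = 55/4 + k*p*(5 + p)/2)
(14687/(-41764) + 41788)*(f(-89) + V(162, -21)) = (14687/(-41764) + 41788)*((9/2 + (½)*(-89)) + (55/4 + (½)*(-21)*162*(5 + 162))) = (14687*(-1/41764) + 41788)*((9/2 - 89/2) + (55/4 + (½)*(-21)*162*167)) = (-14687/41764 + 41788)*(-40 + (55/4 - 284067)) = 1745219345*(-40 - 1136213/4)/41764 = (1745219345/41764)*(-1136373/4) = -37419247976145/3152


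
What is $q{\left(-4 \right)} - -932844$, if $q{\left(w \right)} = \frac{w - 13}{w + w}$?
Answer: $\frac{7462769}{8} \approx 9.3285 \cdot 10^{5}$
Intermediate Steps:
$q{\left(w \right)} = \frac{-13 + w}{2 w}$
$q{\left(-4 \right)} - -932844 = \frac{-13 - 4}{2 \left(-4\right)} - -932844 = \frac{1}{2} \left(- \frac{1}{4}\right) \left(-17\right) + 932844 = \frac{17}{8} + 932844 = \frac{7462769}{8}$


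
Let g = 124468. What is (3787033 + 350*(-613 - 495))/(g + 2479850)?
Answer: 3399233/2604318 ≈ 1.3052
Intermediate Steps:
(3787033 + 350*(-613 - 495))/(g + 2479850) = (3787033 + 350*(-613 - 495))/(124468 + 2479850) = (3787033 + 350*(-1108))/2604318 = (3787033 - 387800)*(1/2604318) = 3399233*(1/2604318) = 3399233/2604318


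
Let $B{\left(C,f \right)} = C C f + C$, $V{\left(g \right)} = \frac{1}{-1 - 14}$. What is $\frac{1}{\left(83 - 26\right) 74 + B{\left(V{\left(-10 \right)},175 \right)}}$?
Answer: $\frac{45}{189842} \approx 0.00023704$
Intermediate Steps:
$V{\left(g \right)} = - \frac{1}{15}$ ($V{\left(g \right)} = \frac{1}{-15} = - \frac{1}{15}$)
$B{\left(C,f \right)} = C + f C^{2}$ ($B{\left(C,f \right)} = C^{2} f + C = f C^{2} + C = C + f C^{2}$)
$\frac{1}{\left(83 - 26\right) 74 + B{\left(V{\left(-10 \right)},175 \right)}} = \frac{1}{\left(83 - 26\right) 74 - \frac{1 - \frac{35}{3}}{15}} = \frac{1}{57 \cdot 74 - \frac{1 - \frac{35}{3}}{15}} = \frac{1}{4218 - - \frac{32}{45}} = \frac{1}{4218 + \frac{32}{45}} = \frac{1}{\frac{189842}{45}} = \frac{45}{189842}$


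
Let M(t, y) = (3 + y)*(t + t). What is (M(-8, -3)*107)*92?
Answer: 0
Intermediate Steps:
M(t, y) = 2*t*(3 + y) (M(t, y) = (3 + y)*(2*t) = 2*t*(3 + y))
(M(-8, -3)*107)*92 = ((2*(-8)*(3 - 3))*107)*92 = ((2*(-8)*0)*107)*92 = (0*107)*92 = 0*92 = 0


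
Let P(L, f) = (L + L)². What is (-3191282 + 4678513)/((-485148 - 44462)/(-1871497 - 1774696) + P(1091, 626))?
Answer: 5422731261583/17359977530542 ≈ 0.31237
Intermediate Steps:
P(L, f) = 4*L² (P(L, f) = (2*L)² = 4*L²)
(-3191282 + 4678513)/((-485148 - 44462)/(-1871497 - 1774696) + P(1091, 626)) = (-3191282 + 4678513)/((-485148 - 44462)/(-1871497 - 1774696) + 4*1091²) = 1487231/(-529610/(-3646193) + 4*1190281) = 1487231/(-529610*(-1/3646193) + 4761124) = 1487231/(529610/3646193 + 4761124) = 1487231/(17359977530542/3646193) = 1487231*(3646193/17359977530542) = 5422731261583/17359977530542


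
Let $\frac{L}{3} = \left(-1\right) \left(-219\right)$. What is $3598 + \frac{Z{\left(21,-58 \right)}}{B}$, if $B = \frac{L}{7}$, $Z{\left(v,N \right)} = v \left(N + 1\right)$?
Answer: $\frac{261723}{73} \approx 3585.2$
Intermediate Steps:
$Z{\left(v,N \right)} = v \left(1 + N\right)$
$L = 657$ ($L = 3 \left(\left(-1\right) \left(-219\right)\right) = 3 \cdot 219 = 657$)
$B = \frac{657}{7} \approx 93.857$
$3598 + \frac{Z{\left(21,-58 \right)}}{B} = 3598 + \frac{21 \left(1 - 58\right)}{\frac{657}{7}} = 3598 + 21 \left(-57\right) \frac{7}{657} = 3598 - \frac{931}{73} = \frac{261723}{73}$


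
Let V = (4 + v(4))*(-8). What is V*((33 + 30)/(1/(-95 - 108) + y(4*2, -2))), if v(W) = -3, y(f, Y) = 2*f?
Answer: -102312/3247 ≈ -31.510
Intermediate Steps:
V = -8 (V = (4 - 3)*(-8) = 1*(-8) = -8)
V*((33 + 30)/(1/(-95 - 108) + y(4*2, -2))) = -8*(33 + 30)/(1/(-95 - 108) + 2*(4*2)) = -504/(1/(-203) + 2*8) = -504/(-1/203 + 16) = -504/3247/203 = -504*203/3247 = -8*12789/3247 = -102312/3247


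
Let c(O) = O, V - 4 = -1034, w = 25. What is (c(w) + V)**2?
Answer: 1010025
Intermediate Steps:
V = -1030 (V = 4 - 1034 = -1030)
(c(w) + V)**2 = (25 - 1030)**2 = (-1005)**2 = 1010025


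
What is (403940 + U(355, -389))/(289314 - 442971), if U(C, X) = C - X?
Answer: -57812/21951 ≈ -2.6337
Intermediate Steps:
(403940 + U(355, -389))/(289314 - 442971) = (403940 + (355 - 1*(-389)))/(289314 - 442971) = (403940 + (355 + 389))/(-153657) = (403940 + 744)*(-1/153657) = 404684*(-1/153657) = -57812/21951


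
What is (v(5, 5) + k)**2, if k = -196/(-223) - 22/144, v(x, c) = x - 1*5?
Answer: 135932281/257795136 ≈ 0.52729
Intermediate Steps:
v(x, c) = -5 + x (v(x, c) = x - 5 = -5 + x)
k = 11659/16056 (k = -196*(-1/223) - 22*1/144 = 196/223 - 11/72 = 11659/16056 ≈ 0.72615)
(v(5, 5) + k)**2 = ((-5 + 5) + 11659/16056)**2 = (0 + 11659/16056)**2 = (11659/16056)**2 = 135932281/257795136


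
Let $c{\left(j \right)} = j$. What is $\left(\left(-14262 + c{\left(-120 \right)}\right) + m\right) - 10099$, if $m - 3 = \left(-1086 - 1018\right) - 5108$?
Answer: $-31690$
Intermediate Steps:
$m = -7209$ ($m = 3 - 7212 = -7209$)
$\left(\left(-14262 + c{\left(-120 \right)}\right) + m\right) - 10099 = \left(\left(-14262 - 120\right) - 7209\right) - 10099 = \left(-14382 - 7209\right) - 10099 = -21591 - 10099 = -31690$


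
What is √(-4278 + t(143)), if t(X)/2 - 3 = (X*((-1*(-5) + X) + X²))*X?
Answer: √842371834 ≈ 29024.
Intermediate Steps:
t(X) = 6 + 2*X²*(5 + X + X²) (t(X) = 6 + 2*((X*((-1*(-5) + X) + X²))*X) = 6 + 2*((X*((5 + X) + X²))*X) = 6 + 2*((X*(5 + X + X²))*X) = 6 + 2*(X²*(5 + X + X²)) = 6 + 2*X²*(5 + X + X²))
√(-4278 + t(143)) = √(-4278 + (6 + 2*143³ + 2*143⁴ + 10*143²)) = √(-4278 + (6 + 2*2924207 + 2*418161601 + 10*20449)) = √(-4278 + (6 + 5848414 + 836323202 + 204490)) = √(-4278 + 842376112) = √842371834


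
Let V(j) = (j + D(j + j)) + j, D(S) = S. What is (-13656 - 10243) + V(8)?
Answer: -23867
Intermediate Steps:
V(j) = 4*j (V(j) = (j + (j + j)) + j = (j + 2*j) + j = 3*j + j = 4*j)
(-13656 - 10243) + V(8) = (-13656 - 10243) + 4*8 = -23899 + 32 = -23867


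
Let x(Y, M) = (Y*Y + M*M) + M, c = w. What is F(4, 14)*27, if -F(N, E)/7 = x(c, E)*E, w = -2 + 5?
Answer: -579474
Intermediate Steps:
w = 3
c = 3
x(Y, M) = M + M² + Y² (x(Y, M) = (Y² + M²) + M = (M² + Y²) + M = M + M² + Y²)
F(N, E) = -7*E*(9 + E + E²) (F(N, E) = -7*(E + E² + 3²)*E = -7*(E + E² + 9)*E = -7*(9 + E + E²)*E = -7*E*(9 + E + E²))
F(4, 14)*27 = -7*14*(9 + 14 + 14²)*27 = -7*14*(9 + 14 + 196)*27 = -7*14*219*27 = -21462*27 = -579474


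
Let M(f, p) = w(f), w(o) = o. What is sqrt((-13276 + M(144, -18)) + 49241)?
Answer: sqrt(36109) ≈ 190.02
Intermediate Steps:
M(f, p) = f
sqrt((-13276 + M(144, -18)) + 49241) = sqrt((-13276 + 144) + 49241) = sqrt(-13132 + 49241) = sqrt(36109)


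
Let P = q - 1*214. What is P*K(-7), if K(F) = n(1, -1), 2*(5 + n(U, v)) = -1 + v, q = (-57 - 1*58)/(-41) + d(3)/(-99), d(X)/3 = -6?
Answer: 571002/451 ≈ 1266.1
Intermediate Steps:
d(X) = -18 (d(X) = 3*(-6) = -18)
q = 1347/451 (q = (-57 - 1*58)/(-41) - 18/(-99) = (-57 - 58)*(-1/41) - 18*(-1/99) = -115*(-1/41) + 2/11 = 115/41 + 2/11 = 1347/451 ≈ 2.9867)
P = -95167/451 (P = 1347/451 - 1*214 = 1347/451 - 214 = -95167/451 ≈ -211.01)
n(U, v) = -11/2 + v/2 (n(U, v) = -5 + (-1 + v)/2 = -5 + (-1/2 + v/2) = -11/2 + v/2)
K(F) = -6 (K(F) = -11/2 + (1/2)*(-1) = -11/2 - 1/2 = -6)
P*K(-7) = -95167/451*(-6) = 571002/451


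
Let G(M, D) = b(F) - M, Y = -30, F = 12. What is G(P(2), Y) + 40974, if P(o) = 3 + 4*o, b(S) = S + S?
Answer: 40987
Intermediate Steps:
b(S) = 2*S
G(M, D) = 24 - M (G(M, D) = 2*12 - M = 24 - M)
G(P(2), Y) + 40974 = (24 - (3 + 4*2)) + 40974 = (24 - (3 + 8)) + 40974 = (24 - 1*11) + 40974 = (24 - 11) + 40974 = 13 + 40974 = 40987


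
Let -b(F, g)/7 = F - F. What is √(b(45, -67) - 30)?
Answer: I*√30 ≈ 5.4772*I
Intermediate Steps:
b(F, g) = 0 (b(F, g) = -7*(F - F) = -7*0 = 0)
√(b(45, -67) - 30) = √(0 - 30) = √(-30) = I*√30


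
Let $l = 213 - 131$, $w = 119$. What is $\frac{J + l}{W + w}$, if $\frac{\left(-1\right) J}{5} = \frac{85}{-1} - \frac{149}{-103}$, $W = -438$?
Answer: $- \frac{51476}{32857} \approx -1.5667$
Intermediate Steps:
$l = 82$
$J = \frac{43030}{103}$ ($J = - 5 \left(\frac{85}{-1} - \frac{149}{-103}\right) = - 5 \left(85 \left(-1\right) - - \frac{149}{103}\right) = - 5 \left(-85 + \frac{149}{103}\right) = \left(-5\right) \left(- \frac{8606}{103}\right) = \frac{43030}{103} \approx 417.77$)
$\frac{J + l}{W + w} = \frac{\frac{43030}{103} + 82}{-438 + 119} = \frac{51476}{103 \left(-319\right)} = \frac{51476}{103} \left(- \frac{1}{319}\right) = - \frac{51476}{32857}$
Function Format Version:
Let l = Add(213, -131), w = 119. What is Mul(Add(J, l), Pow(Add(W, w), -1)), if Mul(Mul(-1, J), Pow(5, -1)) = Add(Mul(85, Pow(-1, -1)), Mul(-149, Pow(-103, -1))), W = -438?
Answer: Rational(-51476, 32857) ≈ -1.5667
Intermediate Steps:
l = 82
J = Rational(43030, 103) (J = Mul(-5, Add(Mul(85, Pow(-1, -1)), Mul(-149, Pow(-103, -1)))) = Mul(-5, Add(Mul(85, -1), Mul(-149, Rational(-1, 103)))) = Mul(-5, Add(-85, Rational(149, 103))) = Mul(-5, Rational(-8606, 103)) = Rational(43030, 103) ≈ 417.77)
Mul(Add(J, l), Pow(Add(W, w), -1)) = Mul(Add(Rational(43030, 103), 82), Pow(Add(-438, 119), -1)) = Mul(Rational(51476, 103), Pow(-319, -1)) = Mul(Rational(51476, 103), Rational(-1, 319)) = Rational(-51476, 32857)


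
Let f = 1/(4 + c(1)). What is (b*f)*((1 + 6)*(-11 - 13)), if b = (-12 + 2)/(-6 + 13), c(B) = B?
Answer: 48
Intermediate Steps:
b = -10/7 ≈ -1.4286
f = ⅕ (f = 1/(4 + 1) = 1/5 = ⅕ ≈ 0.20000)
(b*f)*((1 + 6)*(-11 - 13)) = (-10/7*⅕)*((1 + 6)*(-11 - 13)) = -2*(-24) = -2/7*(-168) = 48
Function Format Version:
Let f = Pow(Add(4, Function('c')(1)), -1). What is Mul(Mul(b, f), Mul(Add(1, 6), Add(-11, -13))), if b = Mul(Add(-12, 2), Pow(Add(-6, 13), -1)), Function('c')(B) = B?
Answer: 48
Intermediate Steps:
b = Rational(-10, 7) (b = Mul(-10, Pow(7, -1)) = Mul(-10, Rational(1, 7)) = Rational(-10, 7) ≈ -1.4286)
f = Rational(1, 5) (f = Pow(Add(4, 1), -1) = Pow(5, -1) = Rational(1, 5) ≈ 0.20000)
Mul(Mul(b, f), Mul(Add(1, 6), Add(-11, -13))) = Mul(Mul(Rational(-10, 7), Rational(1, 5)), Mul(Add(1, 6), Add(-11, -13))) = Mul(Rational(-2, 7), Mul(7, -24)) = Mul(Rational(-2, 7), -168) = 48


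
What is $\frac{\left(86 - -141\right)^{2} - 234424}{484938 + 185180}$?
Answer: $- \frac{182895}{670118} \approx -0.27293$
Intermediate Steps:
$\frac{\left(86 - -141\right)^{2} - 234424}{484938 + 185180} = \frac{\left(86 + 141\right)^{2} - 234424}{670118} = \left(227^{2} - 234424\right) \frac{1}{670118} = \left(51529 - 234424\right) \frac{1}{670118} = \left(-182895\right) \frac{1}{670118} = - \frac{182895}{670118}$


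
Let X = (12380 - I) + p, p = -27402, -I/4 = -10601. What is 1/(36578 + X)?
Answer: -1/20848 ≈ -4.7966e-5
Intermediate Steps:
I = 42404 (I = -4*(-10601) = 42404)
X = -57426 (X = (12380 - 1*42404) - 27402 = (12380 - 42404) - 27402 = -30024 - 27402 = -57426)
1/(36578 + X) = 1/(36578 - 57426) = 1/(-20848) = -1/20848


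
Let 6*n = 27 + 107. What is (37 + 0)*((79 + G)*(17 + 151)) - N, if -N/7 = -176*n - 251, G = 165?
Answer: 4462297/3 ≈ 1.4874e+6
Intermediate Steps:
n = 67/3 (n = (27 + 107)/6 = (⅙)*134 = 67/3 ≈ 22.333)
N = 87815/3 (N = -7*(-176*67/3 - 251) = -7*(-11792/3 - 251) = -7*(-12545/3) = 87815/3 ≈ 29272.)
(37 + 0)*((79 + G)*(17 + 151)) - N = (37 + 0)*((79 + 165)*(17 + 151)) - 1*87815/3 = 37*(244*168) - 87815/3 = 37*40992 - 87815/3 = 1516704 - 87815/3 = 4462297/3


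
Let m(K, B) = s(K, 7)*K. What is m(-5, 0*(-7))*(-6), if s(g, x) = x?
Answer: 210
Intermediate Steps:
m(K, B) = 7*K
m(-5, 0*(-7))*(-6) = (7*(-5))*(-6) = -35*(-6) = 210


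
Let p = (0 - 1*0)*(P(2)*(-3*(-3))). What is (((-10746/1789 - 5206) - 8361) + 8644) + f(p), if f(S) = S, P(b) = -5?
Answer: -8817993/1789 ≈ -4929.0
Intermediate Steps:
p = 0 (p = (0 - 1*0)*(-(-15)*(-3)) = (0 + 0)*(-5*9) = 0*(-45) = 0)
(((-10746/1789 - 5206) - 8361) + 8644) + f(p) = (((-10746/1789 - 5206) - 8361) + 8644) + 0 = ((-9324280/1789 - 8361) + 8644) + 0 = (-24282109/1789 + 8644) + 0 = -8817993/1789 + 0 = -8817993/1789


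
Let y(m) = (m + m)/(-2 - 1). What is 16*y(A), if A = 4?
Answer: -128/3 ≈ -42.667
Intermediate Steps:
y(m) = -2*m/3 (y(m) = (2*m)/(-3) = (2*m)*(-1/3) = -2*m/3)
16*y(A) = 16*(-2/3*4) = 16*(-8/3) = -128/3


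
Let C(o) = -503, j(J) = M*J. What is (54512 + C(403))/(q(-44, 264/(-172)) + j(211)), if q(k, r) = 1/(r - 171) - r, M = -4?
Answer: -17229789153/268762543 ≈ -64.108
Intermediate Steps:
j(J) = -4*J
q(k, r) = 1/(-171 + r) - r
(54512 + C(403))/(q(-44, 264/(-172)) + j(211)) = (54512 - 503)/((1 - (264/(-172))**2 + 171*(264/(-172)))/(-171 + 264/(-172)) - 4*211) = 54009/((1 - (264*(-1/172))**2 + 171*(264*(-1/172)))/(-171 + 264*(-1/172)) - 844) = 54009/((1 - (-66/43)**2 + 171*(-66/43))/(-171 - 66/43) - 844) = 54009/((1 - 1*4356/1849 - 11286/43)/(-7419/43) - 844) = 54009/(-43*(1 - 4356/1849 - 11286/43)/7419 - 844) = 54009/(-43/7419*(-487805/1849) - 844) = 54009/(487805/319017 - 844) = 54009/(-268762543/319017) = 54009*(-319017/268762543) = -17229789153/268762543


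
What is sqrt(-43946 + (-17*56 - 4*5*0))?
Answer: I*sqrt(44898) ≈ 211.89*I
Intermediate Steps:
sqrt(-43946 + (-17*56 - 4*5*0)) = sqrt(-43946 + (-952 - 20*0)) = sqrt(-43946 + (-952 + 0)) = sqrt(-43946 - 952) = sqrt(-44898) = I*sqrt(44898)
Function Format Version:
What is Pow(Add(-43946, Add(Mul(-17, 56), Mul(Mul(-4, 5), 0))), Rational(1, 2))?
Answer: Mul(I, Pow(44898, Rational(1, 2))) ≈ Mul(211.89, I)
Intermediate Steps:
Pow(Add(-43946, Add(Mul(-17, 56), Mul(Mul(-4, 5), 0))), Rational(1, 2)) = Pow(Add(-43946, Add(-952, Mul(-20, 0))), Rational(1, 2)) = Pow(Add(-43946, Add(-952, 0)), Rational(1, 2)) = Pow(Add(-43946, -952), Rational(1, 2)) = Pow(-44898, Rational(1, 2)) = Mul(I, Pow(44898, Rational(1, 2)))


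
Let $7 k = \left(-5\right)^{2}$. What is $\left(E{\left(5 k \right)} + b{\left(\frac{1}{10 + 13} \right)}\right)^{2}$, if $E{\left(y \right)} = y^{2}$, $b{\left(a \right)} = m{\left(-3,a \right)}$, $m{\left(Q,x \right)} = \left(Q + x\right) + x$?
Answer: $\frac{126801512464}{1270129} \approx 99834.0$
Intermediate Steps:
$m{\left(Q,x \right)} = Q + 2 x$
$b{\left(a \right)} = -3 + 2 a$
$k = \frac{25}{7}$ ($k = \frac{\left(-5\right)^{2}}{7} = \frac{1}{7} \cdot 25 = \frac{25}{7} \approx 3.5714$)
$\left(E{\left(5 k \right)} + b{\left(\frac{1}{10 + 13} \right)}\right)^{2} = \left(\left(5 \cdot \frac{25}{7}\right)^{2} - \left(3 - \frac{2}{10 + 13}\right)\right)^{2} = \left(\left(\frac{125}{7}\right)^{2} - \left(3 - \frac{2}{23}\right)\right)^{2} = \left(\frac{15625}{49} + \left(-3 + 2 \cdot \frac{1}{23}\right)\right)^{2} = \left(\frac{15625}{49} + \left(-3 + \frac{2}{23}\right)\right)^{2} = \left(\frac{15625}{49} - \frac{67}{23}\right)^{2} = \left(\frac{356092}{1127}\right)^{2} = \frac{126801512464}{1270129}$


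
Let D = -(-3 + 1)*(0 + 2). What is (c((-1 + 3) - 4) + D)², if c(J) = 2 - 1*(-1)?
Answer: 49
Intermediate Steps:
c(J) = 3 (c(J) = 2 + 1 = 3)
D = 4 (D = -(-2)*2 = -1*(-4) = 4)
(c((-1 + 3) - 4) + D)² = (3 + 4)² = 7² = 49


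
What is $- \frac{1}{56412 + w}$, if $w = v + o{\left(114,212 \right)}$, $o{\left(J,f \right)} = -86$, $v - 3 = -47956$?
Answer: $- \frac{1}{8373} \approx -0.00011943$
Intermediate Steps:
$v = -47953$ ($v = 3 - 47956 = -47953$)
$w = -48039$ ($w = -47953 - 86 = -48039$)
$- \frac{1}{56412 + w} = - \frac{1}{56412 - 48039} = - \frac{1}{8373}$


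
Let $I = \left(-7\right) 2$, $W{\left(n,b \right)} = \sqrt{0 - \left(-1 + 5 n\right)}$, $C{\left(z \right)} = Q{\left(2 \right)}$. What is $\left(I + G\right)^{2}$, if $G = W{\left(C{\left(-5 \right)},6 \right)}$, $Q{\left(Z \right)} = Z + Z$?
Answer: $\left(14 - i \sqrt{19}\right)^{2} \approx 177.0 - 122.05 i$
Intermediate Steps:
$Q{\left(Z \right)} = 2 Z$
$C{\left(z \right)} = 4$ ($C{\left(z \right)} = 2 \cdot 2 = 4$)
$W{\left(n,b \right)} = \sqrt{1 - 5 n}$ ($W{\left(n,b \right)} = \sqrt{0 - \left(-1 + 5 n\right)} = \sqrt{1 - 5 n}$)
$G = i \sqrt{19}$ ($G = \sqrt{1 - 20} = \sqrt{-19} = i \sqrt{19} \approx 4.3589 i$)
$I = -14$
$\left(I + G\right)^{2} = \left(-14 + i \sqrt{19}\right)^{2}$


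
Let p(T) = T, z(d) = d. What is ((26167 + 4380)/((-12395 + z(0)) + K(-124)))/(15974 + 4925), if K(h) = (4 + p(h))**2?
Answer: 30547/41902495 ≈ 0.00072900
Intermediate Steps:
K(h) = (4 + h)**2
((26167 + 4380)/((-12395 + z(0)) + K(-124)))/(15974 + 4925) = ((26167 + 4380)/((-12395 + 0) + (4 - 124)**2))/(15974 + 4925) = (30547/(-12395 + (-120)**2))/20899 = (30547/(-12395 + 14400))*(1/20899) = (30547/2005)*(1/20899) = 30547/41902495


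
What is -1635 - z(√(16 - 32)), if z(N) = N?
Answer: -1635 - 4*I ≈ -1635.0 - 4.0*I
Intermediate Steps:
-1635 - z(√(16 - 32)) = -1635 - √(16 - 32) = -1635 - √(-16) = -1635 - 4*I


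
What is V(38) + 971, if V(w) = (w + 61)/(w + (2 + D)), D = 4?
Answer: 3893/4 ≈ 973.25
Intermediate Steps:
V(w) = (61 + w)/(6 + w) (V(w) = (w + 61)/(w + (2 + 4)) = (61 + w)/(w + 6) = (61 + w)/(6 + w))
V(38) + 971 = (61 + 38)/(6 + 38) + 971 = 99/44 + 971 = (1/44)*99 + 971 = 9/4 + 971 = 3893/4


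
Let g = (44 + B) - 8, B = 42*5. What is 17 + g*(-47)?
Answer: -11545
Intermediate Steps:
B = 210
g = 246 (g = (44 + 210) - 8 = 254 - 8 = 246)
17 + g*(-47) = 17 + 246*(-47) = 17 - 11562 = -11545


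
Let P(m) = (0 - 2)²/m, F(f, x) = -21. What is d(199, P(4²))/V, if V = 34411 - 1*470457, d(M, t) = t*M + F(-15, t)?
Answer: -115/1744184 ≈ -6.5933e-5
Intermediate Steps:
P(m) = 4/m (P(m) = (-2)²/m = 4/m)
d(M, t) = -21 + M*t (d(M, t) = t*M - 21 = M*t - 21 = -21 + M*t)
V = -436046 (V = 34411 - 470457 = -436046)
d(199, P(4²))/V = (-21 + 199*(4/(4²)))/(-436046) = (-21 + 199*(4/16))*(-1/436046) = (-21 + 199*(4*(1/16)))*(-1/436046) = (-21 + 199*(¼))*(-1/436046) = (-21 + 199/4)*(-1/436046) = (115/4)*(-1/436046) = -115/1744184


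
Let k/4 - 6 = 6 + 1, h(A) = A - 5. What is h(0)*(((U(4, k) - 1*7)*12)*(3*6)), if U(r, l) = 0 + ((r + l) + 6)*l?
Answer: -3474360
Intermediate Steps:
h(A) = -5 + A
k = 52 (k = 24 + 4*(6 + 1) = 24 + 4*7 = 24 + 28 = 52)
U(r, l) = l*(6 + l + r) (U(r, l) = 0 + ((l + r) + 6)*l = 0 + (6 + l + r)*l = 0 + l*(6 + l + r) = l*(6 + l + r))
h(0)*(((U(4, k) - 1*7)*12)*(3*6)) = (-5 + 0)*(((52*(6 + 52 + 4) - 1*7)*12)*(3*6)) = -5*(52*62 - 7)*12*18 = -5*(3224 - 7)*12*18 = -5*3217*12*18 = -193020*18 = -5*694872 = -3474360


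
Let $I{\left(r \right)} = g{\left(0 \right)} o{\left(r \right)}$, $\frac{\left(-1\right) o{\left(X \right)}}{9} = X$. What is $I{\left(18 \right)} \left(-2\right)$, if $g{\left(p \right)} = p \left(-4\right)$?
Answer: $0$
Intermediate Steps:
$o{\left(X \right)} = - 9 X$
$g{\left(p \right)} = - 4 p$
$I{\left(r \right)} = 0$ ($I{\left(r \right)} = \left(-4\right) 0 \left(- 9 r\right) = 0 \left(- 9 r\right) = 0$)
$I{\left(18 \right)} \left(-2\right) = 0 \left(-2\right) = 0$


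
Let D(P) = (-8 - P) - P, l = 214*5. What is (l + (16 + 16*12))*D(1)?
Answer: -12780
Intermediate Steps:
l = 1070
D(P) = -8 - 2*P
(l + (16 + 16*12))*D(1) = (1070 + (16 + 16*12))*(-8 - 2*1) = (1070 + (16 + 192))*(-8 - 2) = (1070 + 208)*(-10) = 1278*(-10) = -12780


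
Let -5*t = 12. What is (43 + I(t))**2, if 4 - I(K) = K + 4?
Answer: 51529/25 ≈ 2061.2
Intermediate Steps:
t = -12/5 (t = -1/5*12 = -12/5 ≈ -2.4000)
I(K) = -K (I(K) = 4 - (K + 4) = 4 - (4 + K) = 4 + (-4 - K) = -K)
(43 + I(t))**2 = (43 - 1*(-12/5))**2 = (43 + 12/5)**2 = (227/5)**2 = 51529/25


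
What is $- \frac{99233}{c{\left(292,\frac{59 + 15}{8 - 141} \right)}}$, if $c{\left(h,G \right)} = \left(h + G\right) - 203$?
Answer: $- \frac{13197989}{11763} \approx -1122.0$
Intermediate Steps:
$c{\left(h,G \right)} = -203 + G + h$ ($c{\left(h,G \right)} = \left(G + h\right) - 203 = -203 + G + h$)
$- \frac{99233}{c{\left(292,\frac{59 + 15}{8 - 141} \right)}} = - \frac{99233}{-203 + \frac{59 + 15}{8 - 141} + 292} = - \frac{99233}{-203 + \frac{74}{-133} + 292} = - \frac{99233}{-203 + 74 \left(- \frac{1}{133}\right) + 292} = - \frac{99233}{-203 - \frac{74}{133} + 292} = - \frac{99233}{\frac{11763}{133}} = \left(-99233\right) \frac{133}{11763} = - \frac{13197989}{11763}$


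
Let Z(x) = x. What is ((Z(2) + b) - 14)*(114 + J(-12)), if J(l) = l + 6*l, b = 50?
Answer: 1140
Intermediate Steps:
J(l) = 7*l
((Z(2) + b) - 14)*(114 + J(-12)) = ((2 + 50) - 14)*(114 + 7*(-12)) = (52 - 14)*(114 - 84) = 38*30 = 1140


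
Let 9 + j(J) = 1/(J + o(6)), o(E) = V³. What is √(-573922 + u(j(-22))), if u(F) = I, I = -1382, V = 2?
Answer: 2*I*√143826 ≈ 758.49*I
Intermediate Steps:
o(E) = 8 (o(E) = 2³ = 8)
j(J) = -9 + 1/(8 + J) (j(J) = -9 + 1/(J + 8) = -9 + 1/(8 + J))
u(F) = -1382
√(-573922 + u(j(-22))) = √(-573922 - 1382) = √(-575304) = 2*I*√143826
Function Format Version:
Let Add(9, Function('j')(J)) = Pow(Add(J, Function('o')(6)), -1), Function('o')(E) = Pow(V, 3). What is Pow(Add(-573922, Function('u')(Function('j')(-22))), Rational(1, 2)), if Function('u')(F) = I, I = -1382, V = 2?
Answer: Mul(2, I, Pow(143826, Rational(1, 2))) ≈ Mul(758.49, I)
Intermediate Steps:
Function('o')(E) = 8 (Function('o')(E) = Pow(2, 3) = 8)
Function('j')(J) = Add(-9, Pow(Add(8, J), -1)) (Function('j')(J) = Add(-9, Pow(Add(J, 8), -1)) = Add(-9, Pow(Add(8, J), -1)))
Function('u')(F) = -1382
Pow(Add(-573922, Function('u')(Function('j')(-22))), Rational(1, 2)) = Pow(Add(-573922, -1382), Rational(1, 2)) = Pow(-575304, Rational(1, 2)) = Mul(2, I, Pow(143826, Rational(1, 2)))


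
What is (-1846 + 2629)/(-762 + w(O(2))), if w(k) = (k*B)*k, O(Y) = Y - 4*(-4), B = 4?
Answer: 261/178 ≈ 1.4663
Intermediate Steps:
O(Y) = 16 + Y (O(Y) = Y + 16 = 16 + Y)
w(k) = 4*k² (w(k) = (k*4)*k = (4*k)*k = 4*k²)
(-1846 + 2629)/(-762 + w(O(2))) = (-1846 + 2629)/(-762 + 4*(16 + 2)²) = 783/(-762 + 4*18²) = 783/(-762 + 4*324) = 783/(-762 + 1296) = 783/534 = 783*(1/534) = 261/178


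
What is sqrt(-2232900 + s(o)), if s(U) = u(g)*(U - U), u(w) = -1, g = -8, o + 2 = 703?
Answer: 30*I*sqrt(2481) ≈ 1494.3*I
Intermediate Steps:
o = 701 (o = -2 + 703 = 701)
s(U) = 0 (s(U) = -(U - U) = -1*0 = 0)
sqrt(-2232900 + s(o)) = sqrt(-2232900 + 0) = sqrt(-2232900) = 30*I*sqrt(2481)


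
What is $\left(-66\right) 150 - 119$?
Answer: $-10019$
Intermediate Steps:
$\left(-66\right) 150 - 119 = -9900 - 119 = -10019$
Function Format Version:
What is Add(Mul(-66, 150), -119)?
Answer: -10019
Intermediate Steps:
Add(Mul(-66, 150), -119) = Add(-9900, -119) = -10019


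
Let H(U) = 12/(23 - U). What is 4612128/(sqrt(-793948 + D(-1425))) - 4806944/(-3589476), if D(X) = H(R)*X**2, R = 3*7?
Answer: 1201736/897369 + 2306064*sqrt(11389802)/5694901 ≈ 1367.9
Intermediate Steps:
R = 21
D(X) = 6*X**2 (D(X) = (-12/(-23 + 21))*X**2 = (-12/(-2))*X**2 = (-12*(-1/2))*X**2 = 6*X**2)
4612128/(sqrt(-793948 + D(-1425))) - 4806944/(-3589476) = 4612128/(sqrt(-793948 + 6*(-1425)**2)) - 4806944/(-3589476) = 4612128/(sqrt(-793948 + 6*2030625)) - 4806944*(-1/3589476) = 4612128/(sqrt(-793948 + 12183750)) + 1201736/897369 = 4612128/(sqrt(11389802)) + 1201736/897369 = 4612128*(sqrt(11389802)/11389802) + 1201736/897369 = 2306064*sqrt(11389802)/5694901 + 1201736/897369 = 1201736/897369 + 2306064*sqrt(11389802)/5694901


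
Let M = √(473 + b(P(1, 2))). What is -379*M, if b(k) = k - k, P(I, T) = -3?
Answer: -379*√473 ≈ -8242.7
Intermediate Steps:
b(k) = 0
M = √473 (M = √(473 + 0) = √473 ≈ 21.749)
-379*M = -379*√473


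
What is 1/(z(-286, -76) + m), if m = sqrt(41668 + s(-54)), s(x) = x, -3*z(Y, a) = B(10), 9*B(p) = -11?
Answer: -297/30336485 + 729*sqrt(41614)/30336485 ≈ 0.0048923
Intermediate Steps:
B(p) = -11/9 (B(p) = (1/9)*(-11) = -11/9)
z(Y, a) = 11/27 (z(Y, a) = -1/3*(-11/9) = 11/27)
m = sqrt(41614) (m = sqrt(41668 - 54) = sqrt(41614) ≈ 204.00)
1/(z(-286, -76) + m) = 1/(11/27 + sqrt(41614))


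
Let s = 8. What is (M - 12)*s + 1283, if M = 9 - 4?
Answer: 1227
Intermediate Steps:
M = 5
(M - 12)*s + 1283 = (5 - 12)*8 + 1283 = -7*8 + 1283 = -56 + 1283 = 1227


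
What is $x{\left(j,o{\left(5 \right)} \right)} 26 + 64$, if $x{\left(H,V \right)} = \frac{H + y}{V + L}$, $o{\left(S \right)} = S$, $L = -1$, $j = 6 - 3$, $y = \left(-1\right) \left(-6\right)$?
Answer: $\frac{245}{2} \approx 122.5$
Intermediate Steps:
$y = 6$
$j = 3$ ($j = 6 - 3 = 3$)
$x{\left(H,V \right)} = \frac{6 + H}{-1 + V}$ ($x{\left(H,V \right)} = \frac{H + 6}{V - 1} = \frac{6 + H}{-1 + V}$)
$x{\left(j,o{\left(5 \right)} \right)} 26 + 64 = \frac{6 + 3}{-1 + 5} \cdot 26 + 64 = \frac{1}{4} \cdot 9 \cdot 26 + 64 = \frac{9}{4} \cdot 26 + 64 = \frac{117}{2} + 64 = \frac{245}{2}$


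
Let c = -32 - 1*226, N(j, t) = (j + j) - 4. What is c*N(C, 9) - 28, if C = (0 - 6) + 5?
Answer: 1520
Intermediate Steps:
C = -1 (C = -6 + 5 = -1)
N(j, t) = -4 + 2*j (N(j, t) = 2*j - 4 = -4 + 2*j)
c = -258 (c = -32 - 226 = -258)
c*N(C, 9) - 28 = -258*(-4 + 2*(-1)) - 28 = -258*(-4 - 2) - 28 = -258*(-6) - 28 = 1548 - 28 = 1520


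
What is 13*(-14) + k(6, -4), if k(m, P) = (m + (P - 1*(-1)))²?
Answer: -173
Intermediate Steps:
k(m, P) = (1 + P + m)² (k(m, P) = (m + (P + 1))² = (m + (1 + P))² = (1 + P + m)²)
13*(-14) + k(6, -4) = 13*(-14) + (1 - 4 + 6)² = -182 + 3² = -182 + 9 = -173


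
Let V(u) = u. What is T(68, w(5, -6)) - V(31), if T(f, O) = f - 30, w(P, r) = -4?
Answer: 7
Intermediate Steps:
T(f, O) = -30 + f
T(68, w(5, -6)) - V(31) = (-30 + 68) - 1*31 = 38 - 31 = 7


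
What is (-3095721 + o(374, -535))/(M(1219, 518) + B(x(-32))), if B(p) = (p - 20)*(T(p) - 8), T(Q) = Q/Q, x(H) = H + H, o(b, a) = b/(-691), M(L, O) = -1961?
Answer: 2139143585/948743 ≈ 2254.7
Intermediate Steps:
o(b, a) = -b/691 (o(b, a) = b*(-1/691) = -b/691)
x(H) = 2*H
T(Q) = 1
B(p) = 140 - 7*p (B(p) = (p - 20)*(1 - 8) = (-20 + p)*(-7) = 140 - 7*p)
(-3095721 + o(374, -535))/(M(1219, 518) + B(x(-32))) = (-3095721 - 1/691*374)/(-1961 + (140 - 14*(-32))) = (-3095721 - 374/691)/(-1961 + (140 - 7*(-64))) = -2139143585/(691*(-1961 + (140 + 448))) = -2139143585/(691*(-1961 + 588)) = -2139143585/691/(-1373) = -2139143585/691*(-1/1373) = 2139143585/948743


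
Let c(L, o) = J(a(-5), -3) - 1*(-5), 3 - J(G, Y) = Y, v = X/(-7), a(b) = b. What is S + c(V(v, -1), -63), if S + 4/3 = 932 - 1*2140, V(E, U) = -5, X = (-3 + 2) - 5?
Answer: -3595/3 ≈ -1198.3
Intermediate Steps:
X = -6 (X = -1 - 5 = -6)
v = 6/7 (v = -6/(-7) = -6*(-⅐) = 6/7 ≈ 0.85714)
J(G, Y) = 3 - Y
S = -3628/3 (S = -4/3 + (932 - 1*2140) = -4/3 + (932 - 2140) = -4/3 - 1208 = -3628/3 ≈ -1209.3)
c(L, o) = 11 (c(L, o) = (3 - 1*(-3)) - 1*(-5) = (3 + 3) + 5 = 6 + 5 = 11)
S + c(V(v, -1), -63) = -3628/3 + 11 = -3595/3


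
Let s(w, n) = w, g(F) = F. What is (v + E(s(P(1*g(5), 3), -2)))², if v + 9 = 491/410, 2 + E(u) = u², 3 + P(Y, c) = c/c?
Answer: 5659641/168100 ≈ 33.668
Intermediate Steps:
P(Y, c) = -2 (P(Y, c) = -3 + c/c = -3 + 1 = -2)
E(u) = -2 + u²
v = -3199/410 (v = -9 + 491/410 = -3199/410 ≈ -7.8024)
(v + E(s(P(1*g(5), 3), -2)))² = (-3199/410 + (-2 + (-2)²))² = (-3199/410 + (-2 + 4))² = (-3199/410 + 2)² = (-2379/410)² = 5659641/168100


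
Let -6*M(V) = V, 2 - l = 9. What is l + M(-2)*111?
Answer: 30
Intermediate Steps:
l = -7 (l = 2 - 1*9 = 2 - 9 = -7)
M(V) = -V/6
l + M(-2)*111 = -7 - 1/6*(-2)*111 = -7 + (1/3)*111 = -7 + 37 = 30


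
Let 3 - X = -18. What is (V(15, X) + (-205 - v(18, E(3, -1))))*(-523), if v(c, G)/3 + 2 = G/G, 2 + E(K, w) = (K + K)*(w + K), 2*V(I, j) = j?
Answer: 200309/2 ≈ 1.0015e+5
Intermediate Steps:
X = 21 (X = 3 - 1*(-18) = 3 + 18 = 21)
V(I, j) = j/2
E(K, w) = -2 + 2*K*(K + w) (E(K, w) = -2 + (K + K)*(w + K) = -2 + (2*K)*(K + w) = -2 + 2*K*(K + w))
v(c, G) = -3 (v(c, G) = -6 + 3*(G/G) = -6 + 3*1 = -6 + 3 = -3)
(V(15, X) + (-205 - v(18, E(3, -1))))*(-523) = ((1/2)*21 + (-205 - 1*(-3)))*(-523) = (21/2 + (-205 + 3))*(-523) = (21/2 - 202)*(-523) = -383/2*(-523) = 200309/2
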